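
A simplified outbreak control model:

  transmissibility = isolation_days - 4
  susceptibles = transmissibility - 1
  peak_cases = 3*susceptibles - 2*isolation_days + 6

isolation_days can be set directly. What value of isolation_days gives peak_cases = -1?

isolation_days = 8

Substituting into the susceptibles equation gives susceptibles = isolation_days - 5.
Substituting into the peak_cases equation gives peak_cases = isolation_days - 9.
Solve isolation_days - 9 = -1: isolation_days = (-1 + 9) / 1 = 8.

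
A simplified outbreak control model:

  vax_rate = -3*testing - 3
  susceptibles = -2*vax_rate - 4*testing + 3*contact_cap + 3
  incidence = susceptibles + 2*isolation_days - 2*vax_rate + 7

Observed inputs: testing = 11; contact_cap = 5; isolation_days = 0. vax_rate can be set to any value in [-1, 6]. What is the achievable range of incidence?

Intervening on vax_rate fixes its value directly, overriding its dependence on testing.
Substituting into the susceptibles equation gives susceptibles = -2*vax_rate - 26.
This gives incidence = -4*vax_rate - 19.
Linear in vax_rate, so extremes are at the endpoints: vax_rate = -1 gives incidence = -15; vax_rate = 6 gives incidence = -43.

-43 to -15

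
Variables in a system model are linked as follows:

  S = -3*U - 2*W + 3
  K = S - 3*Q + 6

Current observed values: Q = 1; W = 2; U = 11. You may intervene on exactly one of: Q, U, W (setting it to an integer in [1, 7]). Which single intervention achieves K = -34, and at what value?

set Q = 2

Intervening on Q: with other inputs at their observed values, K = -3*Q - 28. Solving for -34 gives Q = 2, within [1, 7].
Intervening on U: K = -3*U + 2. Reaching -34 requires U = 12, outside [1, 7].
Intervening on W: K = -2*W - 27. Reaching -34 requires W = 7/2, not an integer.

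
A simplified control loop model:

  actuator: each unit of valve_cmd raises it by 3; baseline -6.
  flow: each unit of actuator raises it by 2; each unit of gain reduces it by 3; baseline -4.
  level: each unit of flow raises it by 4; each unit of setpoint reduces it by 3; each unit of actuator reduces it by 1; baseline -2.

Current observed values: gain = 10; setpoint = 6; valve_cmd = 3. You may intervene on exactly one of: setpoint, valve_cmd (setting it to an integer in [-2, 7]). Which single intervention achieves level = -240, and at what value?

Intervening on setpoint: level = -3*setpoint - 117. Reaching -240 requires setpoint = 41, outside [-2, 7].
Intervening on valve_cmd: with other inputs at their observed values, level = 21*valve_cmd - 198. Solving for -240 gives valve_cmd = -2, within [-2, 7].

set valve_cmd = -2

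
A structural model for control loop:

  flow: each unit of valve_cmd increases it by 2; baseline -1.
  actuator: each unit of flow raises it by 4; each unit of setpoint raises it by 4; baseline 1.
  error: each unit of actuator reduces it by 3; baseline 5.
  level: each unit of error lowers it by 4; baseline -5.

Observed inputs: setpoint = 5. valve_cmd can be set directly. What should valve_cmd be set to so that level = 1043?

Substituting into the actuator equation gives actuator = 8*valve_cmd + 17.
This gives error = -24*valve_cmd - 46.
So level = 96*valve_cmd + 179.
Solve 96*valve_cmd + 179 = 1043: valve_cmd = (1043 - 179) / 96 = 9.

valve_cmd = 9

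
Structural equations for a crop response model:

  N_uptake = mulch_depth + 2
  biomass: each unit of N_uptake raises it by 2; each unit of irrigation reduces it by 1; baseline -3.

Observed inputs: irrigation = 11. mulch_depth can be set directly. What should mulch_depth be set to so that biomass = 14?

mulch_depth = 12

Substituting into the biomass equation gives biomass = 2*mulch_depth - 10.
Solve 2*mulch_depth - 10 = 14: mulch_depth = (14 + 10) / 2 = 12.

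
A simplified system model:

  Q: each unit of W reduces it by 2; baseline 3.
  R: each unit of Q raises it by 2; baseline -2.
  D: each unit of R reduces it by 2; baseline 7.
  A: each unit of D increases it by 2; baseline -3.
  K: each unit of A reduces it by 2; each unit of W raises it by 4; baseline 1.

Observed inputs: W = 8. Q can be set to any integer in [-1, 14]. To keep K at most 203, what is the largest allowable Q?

Q = 13

Intervening on Q fixes its value directly, overriding its dependence on W.
Substituting into the D equation gives D = -4*Q + 11.
So A = -8*Q + 19.
Substituting into the K equation gives K = 16*Q - 5.
Require 16*Q - 5 ≤ 203, so Q ≤ 13.
The largest integer in [-1, 14] satisfying this is 13.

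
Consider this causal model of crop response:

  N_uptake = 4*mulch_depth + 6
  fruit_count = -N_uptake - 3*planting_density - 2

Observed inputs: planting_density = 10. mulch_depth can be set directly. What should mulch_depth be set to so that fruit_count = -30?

Substituting into the fruit_count equation gives fruit_count = -4*mulch_depth - 38.
Solve -4*mulch_depth - 38 = -30: mulch_depth = (-30 + 38) / -4 = -2.

mulch_depth = -2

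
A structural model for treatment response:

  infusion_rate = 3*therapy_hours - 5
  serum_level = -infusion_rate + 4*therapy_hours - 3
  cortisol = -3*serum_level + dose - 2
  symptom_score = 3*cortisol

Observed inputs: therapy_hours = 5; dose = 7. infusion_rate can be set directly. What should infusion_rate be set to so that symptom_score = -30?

infusion_rate = 12

Intervening on infusion_rate fixes its value directly, overriding its dependence on therapy_hours.
Substituting into the serum_level equation gives serum_level = -infusion_rate + 17.
Substituting into the cortisol equation gives cortisol = 3*infusion_rate - 46.
symptom_score becomes 9*infusion_rate - 138.
Solve 9*infusion_rate - 138 = -30: infusion_rate = (-30 + 138) / 9 = 12.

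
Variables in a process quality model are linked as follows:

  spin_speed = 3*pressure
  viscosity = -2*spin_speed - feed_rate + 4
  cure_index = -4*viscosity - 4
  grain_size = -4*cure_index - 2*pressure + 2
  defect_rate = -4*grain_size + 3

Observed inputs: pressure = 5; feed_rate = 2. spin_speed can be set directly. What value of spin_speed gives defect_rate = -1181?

spin_speed = -8

Intervening on spin_speed fixes its value directly, overriding its dependence on pressure.
Substituting into the viscosity equation gives viscosity = -2*spin_speed + 2.
Substituting into the cure_index equation gives cure_index = 8*spin_speed - 12.
Substituting into the grain_size equation gives grain_size = -32*spin_speed + 40.
This gives defect_rate = 128*spin_speed - 157.
Solve 128*spin_speed - 157 = -1181: spin_speed = (-1181 + 157) / 128 = -8.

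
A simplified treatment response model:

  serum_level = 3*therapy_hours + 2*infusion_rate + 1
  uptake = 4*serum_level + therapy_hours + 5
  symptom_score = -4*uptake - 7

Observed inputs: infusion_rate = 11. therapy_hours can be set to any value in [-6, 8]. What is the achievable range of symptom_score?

Substituting into the serum_level equation gives serum_level = 3*therapy_hours + 23.
uptake becomes 13*therapy_hours + 97.
Substituting into the symptom_score equation gives symptom_score = -52*therapy_hours - 395.
Linear in therapy_hours, so extremes are at the endpoints: therapy_hours = -6 gives symptom_score = -83; therapy_hours = 8 gives symptom_score = -811.

-811 to -83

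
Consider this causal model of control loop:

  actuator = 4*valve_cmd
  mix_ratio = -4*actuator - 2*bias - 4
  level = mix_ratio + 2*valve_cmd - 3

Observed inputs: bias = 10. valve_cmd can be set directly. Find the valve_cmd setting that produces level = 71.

valve_cmd = -7

Substituting into the mix_ratio equation gives mix_ratio = -16*valve_cmd - 24.
Substituting into the level equation gives level = -14*valve_cmd - 27.
Solve -14*valve_cmd - 27 = 71: valve_cmd = (71 + 27) / -14 = -7.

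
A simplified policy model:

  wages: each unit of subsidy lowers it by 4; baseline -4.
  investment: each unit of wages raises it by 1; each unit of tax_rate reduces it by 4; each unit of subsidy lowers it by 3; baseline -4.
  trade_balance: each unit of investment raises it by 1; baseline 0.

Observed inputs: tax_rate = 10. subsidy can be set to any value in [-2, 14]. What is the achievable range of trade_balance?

-146 to -34

Substituting into the investment equation gives investment = -7*subsidy - 48.
So trade_balance = -7*subsidy - 48.
Linear in subsidy, so extremes are at the endpoints: subsidy = -2 gives trade_balance = -34; subsidy = 14 gives trade_balance = -146.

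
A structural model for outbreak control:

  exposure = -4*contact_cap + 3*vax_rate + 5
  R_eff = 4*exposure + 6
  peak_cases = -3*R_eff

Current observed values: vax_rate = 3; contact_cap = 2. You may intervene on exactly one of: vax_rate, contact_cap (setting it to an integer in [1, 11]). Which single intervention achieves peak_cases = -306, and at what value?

Intervening on vax_rate: with other inputs at their observed values, peak_cases = -36*vax_rate + 18. Solving for -306 gives vax_rate = 9, within [1, 11].
Intervening on contact_cap: peak_cases = 48*contact_cap - 186. Reaching -306 requires contact_cap = -5/2, not an integer.

set vax_rate = 9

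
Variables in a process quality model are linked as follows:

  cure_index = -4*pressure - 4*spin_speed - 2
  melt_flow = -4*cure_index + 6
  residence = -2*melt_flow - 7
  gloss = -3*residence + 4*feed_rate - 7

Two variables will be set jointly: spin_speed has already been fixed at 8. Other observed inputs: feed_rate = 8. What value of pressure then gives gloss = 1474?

pressure = 6

With spin_speed held at 8:
Substituting into the cure_index equation gives cure_index = -4*pressure - 34.
Substituting into the melt_flow equation gives melt_flow = 16*pressure + 142.
residence becomes -32*pressure - 291.
Substituting into the gloss equation gives gloss = 96*pressure + 898.
Solve 96*pressure + 898 = 1474: pressure = (1474 - 898) / 96 = 6.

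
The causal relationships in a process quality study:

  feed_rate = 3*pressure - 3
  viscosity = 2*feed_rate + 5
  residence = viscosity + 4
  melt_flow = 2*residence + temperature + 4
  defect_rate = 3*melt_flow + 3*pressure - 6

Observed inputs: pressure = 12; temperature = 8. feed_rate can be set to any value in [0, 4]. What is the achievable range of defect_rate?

Intervening on feed_rate fixes its value directly, overriding its dependence on pressure.
Substituting into the residence equation gives residence = 2*feed_rate + 9.
Substituting into the melt_flow equation gives melt_flow = 4*feed_rate + 30.
Substituting into the defect_rate equation gives defect_rate = 12*feed_rate + 120.
Linear in feed_rate, so extremes are at the endpoints: feed_rate = 0 gives defect_rate = 120; feed_rate = 4 gives defect_rate = 168.

120 to 168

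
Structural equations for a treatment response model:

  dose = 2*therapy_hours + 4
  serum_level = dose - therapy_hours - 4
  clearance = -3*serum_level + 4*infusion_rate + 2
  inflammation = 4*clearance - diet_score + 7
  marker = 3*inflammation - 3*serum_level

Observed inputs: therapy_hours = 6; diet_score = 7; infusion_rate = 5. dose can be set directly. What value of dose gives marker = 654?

dose = 0

Intervening on dose fixes its value directly, overriding its dependence on therapy_hours.
Substituting into the serum_level equation gives serum_level = dose - 10.
Substituting into the clearance equation gives clearance = -3*dose + 52.
inflammation becomes -12*dose + 208.
marker becomes -39*dose + 654.
Solve -39*dose + 654 = 654: dose = (654 - 654) / -39 = 0.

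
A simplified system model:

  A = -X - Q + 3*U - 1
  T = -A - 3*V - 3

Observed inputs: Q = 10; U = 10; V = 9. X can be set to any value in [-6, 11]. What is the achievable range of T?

Substituting into the A equation gives A = -X + 19.
Substituting into the T equation gives T = X - 49.
Linear in X, so extremes are at the endpoints: X = -6 gives T = -55; X = 11 gives T = -38.

-55 to -38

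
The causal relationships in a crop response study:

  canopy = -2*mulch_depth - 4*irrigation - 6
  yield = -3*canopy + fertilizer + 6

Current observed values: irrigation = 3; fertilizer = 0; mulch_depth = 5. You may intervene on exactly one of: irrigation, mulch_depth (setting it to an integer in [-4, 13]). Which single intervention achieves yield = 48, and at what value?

set mulch_depth = -2

Intervening on irrigation: yield = 12*irrigation + 54. Reaching 48 requires irrigation = -1/2, not an integer.
Intervening on mulch_depth: with other inputs at their observed values, yield = 6*mulch_depth + 60. Solving for 48 gives mulch_depth = -2, within [-4, 13].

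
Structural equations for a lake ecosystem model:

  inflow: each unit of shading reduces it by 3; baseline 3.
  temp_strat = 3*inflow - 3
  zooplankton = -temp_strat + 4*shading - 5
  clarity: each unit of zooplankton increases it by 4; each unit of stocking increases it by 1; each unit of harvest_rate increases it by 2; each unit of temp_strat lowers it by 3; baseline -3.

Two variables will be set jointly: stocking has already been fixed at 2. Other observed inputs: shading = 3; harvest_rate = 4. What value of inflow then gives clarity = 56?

inflow = 0

With stocking held at 2:
Intervening on inflow fixes its value directly, overriding its dependence on shading.
Substituting into the zooplankton equation gives zooplankton = -3*inflow + 10.
clarity becomes -21*inflow + 56.
Solve -21*inflow + 56 = 56: inflow = (56 - 56) / -21 = 0.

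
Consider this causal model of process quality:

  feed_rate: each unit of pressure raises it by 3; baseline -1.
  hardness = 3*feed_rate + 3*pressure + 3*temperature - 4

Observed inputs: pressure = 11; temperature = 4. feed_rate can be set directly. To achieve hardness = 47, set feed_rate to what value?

Intervening on feed_rate fixes its value directly, overriding its dependence on pressure.
Substituting into the hardness equation gives hardness = 3*feed_rate + 41.
Solve 3*feed_rate + 41 = 47: feed_rate = (47 - 41) / 3 = 2.

feed_rate = 2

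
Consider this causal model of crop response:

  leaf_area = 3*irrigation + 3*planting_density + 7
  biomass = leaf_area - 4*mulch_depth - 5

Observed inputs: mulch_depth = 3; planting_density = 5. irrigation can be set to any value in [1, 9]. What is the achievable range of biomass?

Substituting into the leaf_area equation gives leaf_area = 3*irrigation + 22.
This gives biomass = 3*irrigation + 5.
Linear in irrigation, so extremes are at the endpoints: irrigation = 1 gives biomass = 8; irrigation = 9 gives biomass = 32.

8 to 32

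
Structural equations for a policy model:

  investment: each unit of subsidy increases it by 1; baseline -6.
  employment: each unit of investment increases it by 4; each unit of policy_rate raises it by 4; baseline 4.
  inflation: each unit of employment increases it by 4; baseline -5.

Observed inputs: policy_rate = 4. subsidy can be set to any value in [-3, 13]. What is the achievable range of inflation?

Substituting into the employment equation gives employment = 4*subsidy - 4.
Substituting into the inflation equation gives inflation = 16*subsidy - 21.
Linear in subsidy, so extremes are at the endpoints: subsidy = -3 gives inflation = -69; subsidy = 13 gives inflation = 187.

-69 to 187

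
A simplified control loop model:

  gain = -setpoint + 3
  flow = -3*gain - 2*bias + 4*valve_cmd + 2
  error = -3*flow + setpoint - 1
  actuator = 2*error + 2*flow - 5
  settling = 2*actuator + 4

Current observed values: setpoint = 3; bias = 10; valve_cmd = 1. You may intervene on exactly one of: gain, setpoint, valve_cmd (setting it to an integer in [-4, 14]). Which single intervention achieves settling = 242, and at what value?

set valve_cmd = -3

Intervening on gain: settling = 24*gain + 114. Reaching 242 requires gain = 16/3, not an integer.
Intervening on setpoint: settling = -20*setpoint + 174. Reaching 242 requires setpoint = -17/5, not an integer.
Intervening on valve_cmd: with other inputs at their observed values, settling = -32*valve_cmd + 146. Solving for 242 gives valve_cmd = -3, within [-4, 14].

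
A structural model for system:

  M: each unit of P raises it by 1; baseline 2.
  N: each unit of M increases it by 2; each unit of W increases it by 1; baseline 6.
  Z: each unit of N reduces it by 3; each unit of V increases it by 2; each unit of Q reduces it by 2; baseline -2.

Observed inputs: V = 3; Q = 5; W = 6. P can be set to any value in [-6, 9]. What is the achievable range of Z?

-108 to -18

Substituting into the N equation gives N = 2*P + 16.
So Z = -6*P - 54.
Linear in P, so extremes are at the endpoints: P = -6 gives Z = -18; P = 9 gives Z = -108.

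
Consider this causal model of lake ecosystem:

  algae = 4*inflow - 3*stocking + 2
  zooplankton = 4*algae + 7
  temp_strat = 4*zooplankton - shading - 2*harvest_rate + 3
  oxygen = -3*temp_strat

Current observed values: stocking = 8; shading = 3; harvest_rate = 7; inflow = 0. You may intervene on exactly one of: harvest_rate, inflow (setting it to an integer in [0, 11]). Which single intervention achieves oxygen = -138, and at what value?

set inflow = 6

Intervening on harvest_rate: oxygen = 6*harvest_rate + 972. Reaching -138 requires harvest_rate = -185, outside [0, 11].
Intervening on inflow: with other inputs at their observed values, oxygen = -192*inflow + 1014. Solving for -138 gives inflow = 6, within [0, 11].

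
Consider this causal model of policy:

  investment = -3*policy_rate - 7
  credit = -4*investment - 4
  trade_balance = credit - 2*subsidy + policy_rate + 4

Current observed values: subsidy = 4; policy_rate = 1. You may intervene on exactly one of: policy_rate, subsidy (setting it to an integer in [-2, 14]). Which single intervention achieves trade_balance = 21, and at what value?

Intervening on policy_rate: trade_balance = 13*policy_rate + 20. Reaching 21 requires policy_rate = 1/13, not an integer.
Intervening on subsidy: with other inputs at their observed values, trade_balance = -2*subsidy + 41. Solving for 21 gives subsidy = 10, within [-2, 14].

set subsidy = 10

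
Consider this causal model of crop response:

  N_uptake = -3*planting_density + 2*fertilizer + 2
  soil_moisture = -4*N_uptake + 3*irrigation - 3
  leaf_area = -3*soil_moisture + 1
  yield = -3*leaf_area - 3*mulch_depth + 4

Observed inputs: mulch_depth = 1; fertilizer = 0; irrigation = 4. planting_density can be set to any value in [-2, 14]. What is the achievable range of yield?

-209 to 1519

Substituting into the N_uptake equation gives N_uptake = -3*planting_density + 2.
soil_moisture becomes 12*planting_density + 1.
leaf_area becomes -36*planting_density - 2.
Substituting into the yield equation gives yield = 108*planting_density + 7.
Linear in planting_density, so extremes are at the endpoints: planting_density = -2 gives yield = -209; planting_density = 14 gives yield = 1519.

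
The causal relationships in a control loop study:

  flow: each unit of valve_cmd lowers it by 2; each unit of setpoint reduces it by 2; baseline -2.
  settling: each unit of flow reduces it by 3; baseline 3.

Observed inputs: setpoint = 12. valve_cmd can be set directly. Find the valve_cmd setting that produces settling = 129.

Substituting into the flow equation gives flow = -2*valve_cmd - 26.
Substituting into the settling equation gives settling = 6*valve_cmd + 81.
Solve 6*valve_cmd + 81 = 129: valve_cmd = (129 - 81) / 6 = 8.

valve_cmd = 8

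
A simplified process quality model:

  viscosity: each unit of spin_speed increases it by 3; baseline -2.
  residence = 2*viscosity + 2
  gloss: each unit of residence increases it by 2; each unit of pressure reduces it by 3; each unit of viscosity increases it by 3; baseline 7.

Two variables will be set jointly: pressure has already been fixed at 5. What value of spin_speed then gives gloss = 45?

spin_speed = 3

With pressure held at 5:
Substituting into the residence equation gives residence = 6*spin_speed - 2.
Substituting into the gloss equation gives gloss = 21*spin_speed - 18.
Solve 21*spin_speed - 18 = 45: spin_speed = (45 + 18) / 21 = 3.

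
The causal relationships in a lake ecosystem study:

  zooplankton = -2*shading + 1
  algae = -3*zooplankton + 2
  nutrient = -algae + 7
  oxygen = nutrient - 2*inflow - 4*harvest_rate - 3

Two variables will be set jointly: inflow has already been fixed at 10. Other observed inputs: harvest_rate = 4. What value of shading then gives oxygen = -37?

shading = 1

With inflow held at 10:
Substituting into the algae equation gives algae = 6*shading - 1.
nutrient becomes -6*shading + 8.
oxygen becomes -6*shading - 31.
Solve -6*shading - 31 = -37: shading = (-37 + 31) / -6 = 1.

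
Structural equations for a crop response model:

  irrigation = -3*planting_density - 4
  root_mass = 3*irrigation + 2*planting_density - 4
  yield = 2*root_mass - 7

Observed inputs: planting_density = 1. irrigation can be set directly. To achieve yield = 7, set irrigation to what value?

irrigation = 3

Intervening on irrigation fixes its value directly, overriding its dependence on planting_density.
Substituting into the root_mass equation gives root_mass = 3*irrigation - 2.
So yield = 6*irrigation - 11.
Solve 6*irrigation - 11 = 7: irrigation = (7 + 11) / 6 = 3.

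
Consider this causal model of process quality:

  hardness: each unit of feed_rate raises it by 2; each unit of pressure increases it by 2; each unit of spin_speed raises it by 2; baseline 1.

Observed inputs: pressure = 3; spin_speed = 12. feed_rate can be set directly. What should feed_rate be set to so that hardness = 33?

Substituting into the hardness equation gives hardness = 2*feed_rate + 31.
Solve 2*feed_rate + 31 = 33: feed_rate = (33 - 31) / 2 = 1.

feed_rate = 1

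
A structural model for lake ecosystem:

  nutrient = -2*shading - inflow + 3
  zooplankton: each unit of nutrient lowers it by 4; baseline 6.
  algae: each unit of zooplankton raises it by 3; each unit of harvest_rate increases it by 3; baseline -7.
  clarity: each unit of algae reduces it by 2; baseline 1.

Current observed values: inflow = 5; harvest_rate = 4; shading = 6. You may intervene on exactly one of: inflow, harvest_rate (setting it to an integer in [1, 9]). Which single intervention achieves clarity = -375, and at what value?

set harvest_rate = 3

Intervening on inflow: clarity = -24*inflow - 261. Reaching -375 requires inflow = 19/4, not an integer.
Intervening on harvest_rate: with other inputs at their observed values, clarity = -6*harvest_rate - 357. Solving for -375 gives harvest_rate = 3, within [1, 9].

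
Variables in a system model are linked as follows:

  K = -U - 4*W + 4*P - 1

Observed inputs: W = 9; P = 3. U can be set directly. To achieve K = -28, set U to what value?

Substituting into the K equation gives K = -U - 25.
Solve -U - 25 = -28: U = (-28 + 25) / -1 = 3.

U = 3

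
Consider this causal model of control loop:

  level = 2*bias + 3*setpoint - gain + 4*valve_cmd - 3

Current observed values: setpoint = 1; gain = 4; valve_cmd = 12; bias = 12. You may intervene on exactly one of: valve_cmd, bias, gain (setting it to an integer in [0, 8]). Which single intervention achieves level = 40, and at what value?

set valve_cmd = 5

Intervening on valve_cmd: with other inputs at their observed values, level = 4*valve_cmd + 20. Solving for 40 gives valve_cmd = 5, within [0, 8].
Intervening on bias: level = 2*bias + 44. Reaching 40 requires bias = -2, outside [0, 8].
Intervening on gain: level = -gain + 72. Reaching 40 requires gain = 32, outside [0, 8].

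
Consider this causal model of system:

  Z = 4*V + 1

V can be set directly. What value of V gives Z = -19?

Solve 4*V + 1 = -19: V = (-19 - 1) / 4 = -5.

V = -5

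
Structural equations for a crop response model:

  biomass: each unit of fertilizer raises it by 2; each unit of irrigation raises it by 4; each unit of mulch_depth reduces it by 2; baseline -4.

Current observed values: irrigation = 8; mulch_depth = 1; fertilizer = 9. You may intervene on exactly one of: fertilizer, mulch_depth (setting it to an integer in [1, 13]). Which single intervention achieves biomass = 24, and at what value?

Intervening on fertilizer: biomass = 2*fertilizer + 26. Reaching 24 requires fertilizer = -1, outside [1, 13].
Intervening on mulch_depth: with other inputs at their observed values, biomass = -2*mulch_depth + 46. Solving for 24 gives mulch_depth = 11, within [1, 13].

set mulch_depth = 11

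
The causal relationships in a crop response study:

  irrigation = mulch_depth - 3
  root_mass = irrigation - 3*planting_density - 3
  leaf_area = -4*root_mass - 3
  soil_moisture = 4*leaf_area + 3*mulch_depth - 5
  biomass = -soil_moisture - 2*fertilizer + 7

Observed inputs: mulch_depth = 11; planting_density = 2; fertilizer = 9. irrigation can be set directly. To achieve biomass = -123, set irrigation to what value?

Intervening on irrigation fixes its value directly, overriding its dependence on mulch_depth.
Substituting into the root_mass equation gives root_mass = irrigation - 9.
Substituting into the leaf_area equation gives leaf_area = -4*irrigation + 33.
soil_moisture becomes -16*irrigation + 160.
Substituting into the biomass equation gives biomass = 16*irrigation - 171.
Solve 16*irrigation - 171 = -123: irrigation = (-123 + 171) / 16 = 3.

irrigation = 3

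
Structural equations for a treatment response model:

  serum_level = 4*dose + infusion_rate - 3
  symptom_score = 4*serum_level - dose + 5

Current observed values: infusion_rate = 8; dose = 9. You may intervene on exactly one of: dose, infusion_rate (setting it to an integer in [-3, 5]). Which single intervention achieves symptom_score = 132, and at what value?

set infusion_rate = 1

Intervening on dose: symptom_score = 15*dose + 25. Reaching 132 requires dose = 107/15, not an integer.
Intervening on infusion_rate: with other inputs at their observed values, symptom_score = 4*infusion_rate + 128. Solving for 132 gives infusion_rate = 1, within [-3, 5].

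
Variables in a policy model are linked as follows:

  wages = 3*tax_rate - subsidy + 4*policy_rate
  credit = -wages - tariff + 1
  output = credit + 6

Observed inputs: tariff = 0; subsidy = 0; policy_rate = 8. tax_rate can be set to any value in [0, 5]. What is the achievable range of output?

-40 to -25

Substituting into the wages equation gives wages = 3*tax_rate + 32.
So credit = -3*tax_rate - 31.
Substituting into the output equation gives output = -3*tax_rate - 25.
Linear in tax_rate, so extremes are at the endpoints: tax_rate = 0 gives output = -25; tax_rate = 5 gives output = -40.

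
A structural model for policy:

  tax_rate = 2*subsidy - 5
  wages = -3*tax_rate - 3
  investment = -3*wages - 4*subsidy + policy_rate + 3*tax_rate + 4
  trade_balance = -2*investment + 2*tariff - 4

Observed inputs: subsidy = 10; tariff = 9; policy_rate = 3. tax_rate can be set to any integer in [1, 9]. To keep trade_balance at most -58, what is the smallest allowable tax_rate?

Intervening on tax_rate fixes its value directly, overriding its dependence on subsidy.
Substituting into the investment equation gives investment = 12*tax_rate - 24.
This gives trade_balance = -24*tax_rate + 62.
Require -24*tax_rate + 62 ≤ -58, so tax_rate ≥ 5.
The smallest integer in [1, 9] satisfying this is 5.

tax_rate = 5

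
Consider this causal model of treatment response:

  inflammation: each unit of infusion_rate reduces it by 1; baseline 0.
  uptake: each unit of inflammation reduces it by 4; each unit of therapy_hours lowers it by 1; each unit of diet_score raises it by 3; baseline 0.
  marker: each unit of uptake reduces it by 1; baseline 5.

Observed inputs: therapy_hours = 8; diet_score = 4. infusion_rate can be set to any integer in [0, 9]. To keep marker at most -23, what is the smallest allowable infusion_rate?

infusion_rate = 6

Substituting into the uptake equation gives uptake = 4*infusion_rate + 4.
This gives marker = -4*infusion_rate + 1.
Require -4*infusion_rate + 1 ≤ -23, so infusion_rate ≥ 6.
The smallest integer in [0, 9] satisfying this is 6.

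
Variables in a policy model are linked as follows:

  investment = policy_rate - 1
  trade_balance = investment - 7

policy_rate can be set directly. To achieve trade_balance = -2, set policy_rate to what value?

Substituting into the trade_balance equation gives trade_balance = policy_rate - 8.
Solve policy_rate - 8 = -2: policy_rate = (-2 + 8) / 1 = 6.

policy_rate = 6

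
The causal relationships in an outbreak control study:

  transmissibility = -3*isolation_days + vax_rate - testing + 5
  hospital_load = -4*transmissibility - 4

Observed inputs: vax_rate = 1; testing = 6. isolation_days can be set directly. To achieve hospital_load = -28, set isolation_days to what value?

isolation_days = -2

Substituting into the transmissibility equation gives transmissibility = -3*isolation_days.
hospital_load becomes 12*isolation_days - 4.
Solve 12*isolation_days - 4 = -28: isolation_days = (-28 + 4) / 12 = -2.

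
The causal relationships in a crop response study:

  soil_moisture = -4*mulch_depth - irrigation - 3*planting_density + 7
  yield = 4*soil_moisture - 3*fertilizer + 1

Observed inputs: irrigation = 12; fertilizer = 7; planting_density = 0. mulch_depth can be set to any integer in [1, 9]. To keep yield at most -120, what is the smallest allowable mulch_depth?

Substituting into the soil_moisture equation gives soil_moisture = -4*mulch_depth - 5.
Substituting into the yield equation gives yield = -16*mulch_depth - 40.
Require -16*mulch_depth - 40 ≤ -120, so mulch_depth ≥ 5.
The smallest integer in [1, 9] satisfying this is 5.

mulch_depth = 5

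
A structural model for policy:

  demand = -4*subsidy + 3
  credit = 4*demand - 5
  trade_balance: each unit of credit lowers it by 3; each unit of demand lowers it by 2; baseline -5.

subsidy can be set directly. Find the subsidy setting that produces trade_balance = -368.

Substituting into the credit equation gives credit = -16*subsidy + 7.
Substituting into the trade_balance equation gives trade_balance = 56*subsidy - 32.
Solve 56*subsidy - 32 = -368: subsidy = (-368 + 32) / 56 = -6.

subsidy = -6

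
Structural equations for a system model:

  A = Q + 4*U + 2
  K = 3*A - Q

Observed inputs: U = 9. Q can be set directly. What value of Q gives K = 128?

Substituting into the A equation gives A = Q + 38.
This gives K = 2*Q + 114.
Solve 2*Q + 114 = 128: Q = (128 - 114) / 2 = 7.

Q = 7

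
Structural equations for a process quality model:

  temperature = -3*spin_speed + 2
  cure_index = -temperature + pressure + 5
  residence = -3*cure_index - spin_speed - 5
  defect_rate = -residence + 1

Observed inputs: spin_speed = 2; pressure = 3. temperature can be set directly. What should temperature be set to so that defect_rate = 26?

Intervening on temperature fixes its value directly, overriding its dependence on spin_speed.
Substituting into the cure_index equation gives cure_index = -temperature + 8.
Substituting into the residence equation gives residence = 3*temperature - 31.
This gives defect_rate = -3*temperature + 32.
Solve -3*temperature + 32 = 26: temperature = (26 - 32) / -3 = 2.

temperature = 2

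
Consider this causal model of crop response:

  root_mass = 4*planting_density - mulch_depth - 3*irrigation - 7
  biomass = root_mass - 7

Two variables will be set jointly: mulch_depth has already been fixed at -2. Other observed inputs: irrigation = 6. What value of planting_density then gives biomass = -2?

planting_density = 7

With mulch_depth held at -2:
Substituting into the root_mass equation gives root_mass = 4*planting_density - 23.
This gives biomass = 4*planting_density - 30.
Solve 4*planting_density - 30 = -2: planting_density = (-2 + 30) / 4 = 7.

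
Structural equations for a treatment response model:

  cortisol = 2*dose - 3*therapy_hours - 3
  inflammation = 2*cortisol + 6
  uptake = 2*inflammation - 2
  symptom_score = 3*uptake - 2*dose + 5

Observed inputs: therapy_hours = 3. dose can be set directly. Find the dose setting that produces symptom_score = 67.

Substituting into the cortisol equation gives cortisol = 2*dose - 12.
inflammation becomes 4*dose - 18.
So uptake = 8*dose - 38.
Substituting into the symptom_score equation gives symptom_score = 22*dose - 109.
Solve 22*dose - 109 = 67: dose = (67 + 109) / 22 = 8.

dose = 8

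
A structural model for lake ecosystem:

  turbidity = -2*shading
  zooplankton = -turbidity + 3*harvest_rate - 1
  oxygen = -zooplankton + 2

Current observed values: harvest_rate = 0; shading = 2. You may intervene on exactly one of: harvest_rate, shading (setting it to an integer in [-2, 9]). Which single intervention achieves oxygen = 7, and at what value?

set shading = -2

Intervening on harvest_rate: oxygen = -3*harvest_rate - 1. Reaching 7 requires harvest_rate = -8/3, not an integer.
Intervening on shading: with other inputs at their observed values, oxygen = -2*shading + 3. Solving for 7 gives shading = -2, within [-2, 9].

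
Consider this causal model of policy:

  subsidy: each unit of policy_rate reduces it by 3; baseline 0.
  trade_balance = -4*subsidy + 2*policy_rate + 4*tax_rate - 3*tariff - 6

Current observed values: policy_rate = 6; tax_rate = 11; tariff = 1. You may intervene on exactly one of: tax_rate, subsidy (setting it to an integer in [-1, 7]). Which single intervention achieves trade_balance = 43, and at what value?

set subsidy = 1

Intervening on tax_rate: trade_balance = 4*tax_rate + 75. Reaching 43 requires tax_rate = -8, outside [-1, 7].
Intervening on subsidy: with other inputs at their observed values, trade_balance = -4*subsidy + 47. Solving for 43 gives subsidy = 1, within [-1, 7].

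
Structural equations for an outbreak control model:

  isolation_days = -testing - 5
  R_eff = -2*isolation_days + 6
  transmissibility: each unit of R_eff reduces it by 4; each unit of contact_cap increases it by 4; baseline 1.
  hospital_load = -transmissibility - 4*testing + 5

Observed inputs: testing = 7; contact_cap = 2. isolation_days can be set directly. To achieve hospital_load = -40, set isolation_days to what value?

Intervening on isolation_days fixes its value directly, overriding its dependence on testing.
Substituting into the transmissibility equation gives transmissibility = 8*isolation_days - 15.
Substituting into the hospital_load equation gives hospital_load = -8*isolation_days - 8.
Solve -8*isolation_days - 8 = -40: isolation_days = (-40 + 8) / -8 = 4.

isolation_days = 4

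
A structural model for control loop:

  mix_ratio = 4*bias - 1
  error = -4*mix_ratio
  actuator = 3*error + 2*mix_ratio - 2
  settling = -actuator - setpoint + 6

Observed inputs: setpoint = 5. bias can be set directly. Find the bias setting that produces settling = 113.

bias = 3

Substituting into the error equation gives error = -16*bias + 4.
Substituting into the actuator equation gives actuator = -40*bias + 8.
This gives settling = 40*bias - 7.
Solve 40*bias - 7 = 113: bias = (113 + 7) / 40 = 3.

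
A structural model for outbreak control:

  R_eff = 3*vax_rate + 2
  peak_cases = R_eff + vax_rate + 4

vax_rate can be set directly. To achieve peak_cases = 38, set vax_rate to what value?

vax_rate = 8

Substituting into the peak_cases equation gives peak_cases = 4*vax_rate + 6.
Solve 4*vax_rate + 6 = 38: vax_rate = (38 - 6) / 4 = 8.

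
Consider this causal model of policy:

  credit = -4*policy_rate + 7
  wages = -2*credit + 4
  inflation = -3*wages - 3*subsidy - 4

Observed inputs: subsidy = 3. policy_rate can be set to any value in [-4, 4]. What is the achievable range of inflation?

Substituting into the wages equation gives wages = 8*policy_rate - 10.
Substituting into the inflation equation gives inflation = -24*policy_rate + 17.
Linear in policy_rate, so extremes are at the endpoints: policy_rate = -4 gives inflation = 113; policy_rate = 4 gives inflation = -79.

-79 to 113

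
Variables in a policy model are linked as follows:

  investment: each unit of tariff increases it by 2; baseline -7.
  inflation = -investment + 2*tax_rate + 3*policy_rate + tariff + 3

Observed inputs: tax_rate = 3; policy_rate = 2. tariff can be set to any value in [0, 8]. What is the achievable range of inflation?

Substituting into the inflation equation gives inflation = -tariff + 22.
Linear in tariff, so extremes are at the endpoints: tariff = 0 gives inflation = 22; tariff = 8 gives inflation = 14.

14 to 22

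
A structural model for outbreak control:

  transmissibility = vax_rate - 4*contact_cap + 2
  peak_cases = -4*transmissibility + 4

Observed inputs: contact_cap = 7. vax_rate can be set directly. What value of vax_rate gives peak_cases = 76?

vax_rate = 8

Substituting into the transmissibility equation gives transmissibility = vax_rate - 26.
So peak_cases = -4*vax_rate + 108.
Solve -4*vax_rate + 108 = 76: vax_rate = (76 - 108) / -4 = 8.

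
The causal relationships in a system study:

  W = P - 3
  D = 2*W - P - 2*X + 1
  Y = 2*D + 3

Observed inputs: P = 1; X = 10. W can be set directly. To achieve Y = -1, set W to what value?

Intervening on W fixes its value directly, overriding its dependence on P.
Substituting into the D equation gives D = 2*W - 20.
This gives Y = 4*W - 37.
Solve 4*W - 37 = -1: W = (-1 + 37) / 4 = 9.

W = 9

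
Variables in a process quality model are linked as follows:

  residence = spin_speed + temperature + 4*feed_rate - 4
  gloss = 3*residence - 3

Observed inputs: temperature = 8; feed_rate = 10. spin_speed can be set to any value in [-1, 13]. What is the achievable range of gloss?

126 to 168

Substituting into the residence equation gives residence = spin_speed + 44.
Substituting into the gloss equation gives gloss = 3*spin_speed + 129.
Linear in spin_speed, so extremes are at the endpoints: spin_speed = -1 gives gloss = 126; spin_speed = 13 gives gloss = 168.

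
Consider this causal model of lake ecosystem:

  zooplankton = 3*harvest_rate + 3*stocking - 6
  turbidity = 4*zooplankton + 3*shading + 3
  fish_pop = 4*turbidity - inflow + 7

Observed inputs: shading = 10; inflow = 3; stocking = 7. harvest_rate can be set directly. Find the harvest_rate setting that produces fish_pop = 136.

Substituting into the zooplankton equation gives zooplankton = 3*harvest_rate + 15.
turbidity becomes 12*harvest_rate + 93.
Substituting into the fish_pop equation gives fish_pop = 48*harvest_rate + 376.
Solve 48*harvest_rate + 376 = 136: harvest_rate = (136 - 376) / 48 = -5.

harvest_rate = -5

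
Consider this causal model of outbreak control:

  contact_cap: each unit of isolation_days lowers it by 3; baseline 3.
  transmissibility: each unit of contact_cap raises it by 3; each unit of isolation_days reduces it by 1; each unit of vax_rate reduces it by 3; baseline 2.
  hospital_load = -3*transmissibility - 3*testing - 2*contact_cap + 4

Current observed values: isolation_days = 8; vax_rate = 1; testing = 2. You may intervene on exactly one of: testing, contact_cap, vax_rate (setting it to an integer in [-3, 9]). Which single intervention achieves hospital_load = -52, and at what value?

set contact_cap = 7

Intervening on testing: hospital_load = -3*testing + 262. Reaching -52 requires testing = 314/3, not an integer.
Intervening on contact_cap: with other inputs at their observed values, hospital_load = -11*contact_cap + 25. Solving for -52 gives contact_cap = 7, within [-3, 9].
Intervening on vax_rate: hospital_load = 9*vax_rate + 247. Reaching -52 requires vax_rate = -299/9, not an integer.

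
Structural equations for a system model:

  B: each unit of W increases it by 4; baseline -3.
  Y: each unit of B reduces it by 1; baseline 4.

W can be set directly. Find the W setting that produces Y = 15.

W = -2

Substituting into the Y equation gives Y = -4*W + 7.
Solve -4*W + 7 = 15: W = (15 - 7) / -4 = -2.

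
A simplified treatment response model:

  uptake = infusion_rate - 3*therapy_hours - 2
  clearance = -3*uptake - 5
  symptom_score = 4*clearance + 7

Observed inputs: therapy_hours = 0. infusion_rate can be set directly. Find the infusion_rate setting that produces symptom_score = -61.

Substituting into the uptake equation gives uptake = infusion_rate - 2.
This gives clearance = -3*infusion_rate + 1.
So symptom_score = -12*infusion_rate + 11.
Solve -12*infusion_rate + 11 = -61: infusion_rate = (-61 - 11) / -12 = 6.

infusion_rate = 6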